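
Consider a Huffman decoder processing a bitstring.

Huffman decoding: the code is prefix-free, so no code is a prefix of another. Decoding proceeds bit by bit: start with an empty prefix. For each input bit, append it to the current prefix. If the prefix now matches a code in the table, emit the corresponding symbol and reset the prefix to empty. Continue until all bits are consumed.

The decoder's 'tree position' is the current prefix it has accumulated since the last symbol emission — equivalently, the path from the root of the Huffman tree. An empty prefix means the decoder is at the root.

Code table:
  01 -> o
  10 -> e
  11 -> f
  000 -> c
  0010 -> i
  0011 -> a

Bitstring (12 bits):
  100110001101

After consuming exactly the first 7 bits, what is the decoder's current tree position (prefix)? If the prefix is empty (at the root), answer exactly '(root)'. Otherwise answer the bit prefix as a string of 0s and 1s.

Answer: 0

Derivation:
Bit 0: prefix='1' (no match yet)
Bit 1: prefix='10' -> emit 'e', reset
Bit 2: prefix='0' (no match yet)
Bit 3: prefix='01' -> emit 'o', reset
Bit 4: prefix='1' (no match yet)
Bit 5: prefix='10' -> emit 'e', reset
Bit 6: prefix='0' (no match yet)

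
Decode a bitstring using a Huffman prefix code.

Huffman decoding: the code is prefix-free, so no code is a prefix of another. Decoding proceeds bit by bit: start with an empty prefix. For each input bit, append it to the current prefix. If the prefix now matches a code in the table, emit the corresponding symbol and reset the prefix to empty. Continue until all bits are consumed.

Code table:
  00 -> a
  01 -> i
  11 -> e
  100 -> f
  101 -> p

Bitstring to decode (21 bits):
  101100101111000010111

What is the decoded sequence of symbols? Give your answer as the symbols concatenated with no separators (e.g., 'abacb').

Bit 0: prefix='1' (no match yet)
Bit 1: prefix='10' (no match yet)
Bit 2: prefix='101' -> emit 'p', reset
Bit 3: prefix='1' (no match yet)
Bit 4: prefix='10' (no match yet)
Bit 5: prefix='100' -> emit 'f', reset
Bit 6: prefix='1' (no match yet)
Bit 7: prefix='10' (no match yet)
Bit 8: prefix='101' -> emit 'p', reset
Bit 9: prefix='1' (no match yet)
Bit 10: prefix='11' -> emit 'e', reset
Bit 11: prefix='1' (no match yet)
Bit 12: prefix='10' (no match yet)
Bit 13: prefix='100' -> emit 'f', reset
Bit 14: prefix='0' (no match yet)
Bit 15: prefix='00' -> emit 'a', reset
Bit 16: prefix='1' (no match yet)
Bit 17: prefix='10' (no match yet)
Bit 18: prefix='101' -> emit 'p', reset
Bit 19: prefix='1' (no match yet)
Bit 20: prefix='11' -> emit 'e', reset

Answer: pfpefape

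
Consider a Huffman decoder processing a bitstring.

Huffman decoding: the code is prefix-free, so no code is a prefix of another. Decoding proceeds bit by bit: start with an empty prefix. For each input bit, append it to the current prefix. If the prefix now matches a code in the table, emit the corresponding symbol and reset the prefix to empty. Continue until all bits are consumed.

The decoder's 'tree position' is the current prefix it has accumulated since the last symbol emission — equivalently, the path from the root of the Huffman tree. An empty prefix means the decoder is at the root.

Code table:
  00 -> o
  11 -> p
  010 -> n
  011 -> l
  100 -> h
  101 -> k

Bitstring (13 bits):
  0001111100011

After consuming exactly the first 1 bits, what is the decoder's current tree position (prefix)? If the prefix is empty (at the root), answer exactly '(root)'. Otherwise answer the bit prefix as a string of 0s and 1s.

Answer: 0

Derivation:
Bit 0: prefix='0' (no match yet)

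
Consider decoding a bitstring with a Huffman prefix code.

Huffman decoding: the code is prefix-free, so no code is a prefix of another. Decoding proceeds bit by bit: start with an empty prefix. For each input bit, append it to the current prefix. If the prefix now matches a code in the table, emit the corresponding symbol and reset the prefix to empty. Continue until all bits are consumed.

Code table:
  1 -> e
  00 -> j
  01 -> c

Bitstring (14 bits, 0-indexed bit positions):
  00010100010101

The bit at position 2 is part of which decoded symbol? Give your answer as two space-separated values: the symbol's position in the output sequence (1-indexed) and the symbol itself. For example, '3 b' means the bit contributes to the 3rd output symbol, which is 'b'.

Answer: 2 c

Derivation:
Bit 0: prefix='0' (no match yet)
Bit 1: prefix='00' -> emit 'j', reset
Bit 2: prefix='0' (no match yet)
Bit 3: prefix='01' -> emit 'c', reset
Bit 4: prefix='0' (no match yet)
Bit 5: prefix='01' -> emit 'c', reset
Bit 6: prefix='0' (no match yet)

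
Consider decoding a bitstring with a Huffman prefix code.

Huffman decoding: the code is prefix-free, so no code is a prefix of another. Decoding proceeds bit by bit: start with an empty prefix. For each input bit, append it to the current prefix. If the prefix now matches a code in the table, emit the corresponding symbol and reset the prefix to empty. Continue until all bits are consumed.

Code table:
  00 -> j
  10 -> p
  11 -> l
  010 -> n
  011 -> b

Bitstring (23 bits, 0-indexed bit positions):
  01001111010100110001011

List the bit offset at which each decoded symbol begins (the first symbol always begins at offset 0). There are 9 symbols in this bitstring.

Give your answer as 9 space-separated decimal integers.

Answer: 0 3 6 8 11 13 16 18 21

Derivation:
Bit 0: prefix='0' (no match yet)
Bit 1: prefix='01' (no match yet)
Bit 2: prefix='010' -> emit 'n', reset
Bit 3: prefix='0' (no match yet)
Bit 4: prefix='01' (no match yet)
Bit 5: prefix='011' -> emit 'b', reset
Bit 6: prefix='1' (no match yet)
Bit 7: prefix='11' -> emit 'l', reset
Bit 8: prefix='0' (no match yet)
Bit 9: prefix='01' (no match yet)
Bit 10: prefix='010' -> emit 'n', reset
Bit 11: prefix='1' (no match yet)
Bit 12: prefix='10' -> emit 'p', reset
Bit 13: prefix='0' (no match yet)
Bit 14: prefix='01' (no match yet)
Bit 15: prefix='011' -> emit 'b', reset
Bit 16: prefix='0' (no match yet)
Bit 17: prefix='00' -> emit 'j', reset
Bit 18: prefix='0' (no match yet)
Bit 19: prefix='01' (no match yet)
Bit 20: prefix='010' -> emit 'n', reset
Bit 21: prefix='1' (no match yet)
Bit 22: prefix='11' -> emit 'l', reset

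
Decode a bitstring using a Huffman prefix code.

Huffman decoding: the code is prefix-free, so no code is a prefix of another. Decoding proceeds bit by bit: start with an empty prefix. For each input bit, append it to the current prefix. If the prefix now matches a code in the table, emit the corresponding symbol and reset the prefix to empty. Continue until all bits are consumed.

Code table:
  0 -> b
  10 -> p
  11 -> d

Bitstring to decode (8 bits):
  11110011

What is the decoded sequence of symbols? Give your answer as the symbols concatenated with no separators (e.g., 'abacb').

Bit 0: prefix='1' (no match yet)
Bit 1: prefix='11' -> emit 'd', reset
Bit 2: prefix='1' (no match yet)
Bit 3: prefix='11' -> emit 'd', reset
Bit 4: prefix='0' -> emit 'b', reset
Bit 5: prefix='0' -> emit 'b', reset
Bit 6: prefix='1' (no match yet)
Bit 7: prefix='11' -> emit 'd', reset

Answer: ddbbd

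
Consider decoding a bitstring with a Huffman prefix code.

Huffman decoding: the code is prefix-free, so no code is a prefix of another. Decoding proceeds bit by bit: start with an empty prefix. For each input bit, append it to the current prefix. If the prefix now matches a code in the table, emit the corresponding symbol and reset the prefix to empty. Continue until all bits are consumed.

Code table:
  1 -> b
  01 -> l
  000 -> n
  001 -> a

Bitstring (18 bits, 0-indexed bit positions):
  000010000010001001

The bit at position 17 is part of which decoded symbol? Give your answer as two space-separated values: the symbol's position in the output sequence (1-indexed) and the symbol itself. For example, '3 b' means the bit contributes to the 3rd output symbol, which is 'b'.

Answer: 7 a

Derivation:
Bit 0: prefix='0' (no match yet)
Bit 1: prefix='00' (no match yet)
Bit 2: prefix='000' -> emit 'n', reset
Bit 3: prefix='0' (no match yet)
Bit 4: prefix='01' -> emit 'l', reset
Bit 5: prefix='0' (no match yet)
Bit 6: prefix='00' (no match yet)
Bit 7: prefix='000' -> emit 'n', reset
Bit 8: prefix='0' (no match yet)
Bit 9: prefix='00' (no match yet)
Bit 10: prefix='001' -> emit 'a', reset
Bit 11: prefix='0' (no match yet)
Bit 12: prefix='00' (no match yet)
Bit 13: prefix='000' -> emit 'n', reset
Bit 14: prefix='1' -> emit 'b', reset
Bit 15: prefix='0' (no match yet)
Bit 16: prefix='00' (no match yet)
Bit 17: prefix='001' -> emit 'a', reset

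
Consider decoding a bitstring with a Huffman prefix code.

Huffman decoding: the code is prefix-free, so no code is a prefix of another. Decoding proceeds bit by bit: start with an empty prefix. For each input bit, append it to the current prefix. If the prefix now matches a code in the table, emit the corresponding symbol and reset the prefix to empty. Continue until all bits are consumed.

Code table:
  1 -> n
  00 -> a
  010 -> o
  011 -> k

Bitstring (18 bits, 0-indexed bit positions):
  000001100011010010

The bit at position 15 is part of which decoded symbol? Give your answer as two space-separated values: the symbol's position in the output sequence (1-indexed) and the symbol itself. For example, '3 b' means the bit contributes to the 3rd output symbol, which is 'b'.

Bit 0: prefix='0' (no match yet)
Bit 1: prefix='00' -> emit 'a', reset
Bit 2: prefix='0' (no match yet)
Bit 3: prefix='00' -> emit 'a', reset
Bit 4: prefix='0' (no match yet)
Bit 5: prefix='01' (no match yet)
Bit 6: prefix='011' -> emit 'k', reset
Bit 7: prefix='0' (no match yet)
Bit 8: prefix='00' -> emit 'a', reset
Bit 9: prefix='0' (no match yet)
Bit 10: prefix='01' (no match yet)
Bit 11: prefix='011' -> emit 'k', reset
Bit 12: prefix='0' (no match yet)
Bit 13: prefix='01' (no match yet)
Bit 14: prefix='010' -> emit 'o', reset
Bit 15: prefix='0' (no match yet)
Bit 16: prefix='01' (no match yet)
Bit 17: prefix='010' -> emit 'o', reset

Answer: 7 o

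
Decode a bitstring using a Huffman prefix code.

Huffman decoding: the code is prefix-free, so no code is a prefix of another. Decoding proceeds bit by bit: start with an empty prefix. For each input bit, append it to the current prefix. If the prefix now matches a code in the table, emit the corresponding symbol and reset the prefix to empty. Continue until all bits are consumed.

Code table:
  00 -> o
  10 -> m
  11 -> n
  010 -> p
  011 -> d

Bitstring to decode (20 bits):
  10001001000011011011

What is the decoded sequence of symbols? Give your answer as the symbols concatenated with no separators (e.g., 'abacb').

Bit 0: prefix='1' (no match yet)
Bit 1: prefix='10' -> emit 'm', reset
Bit 2: prefix='0' (no match yet)
Bit 3: prefix='00' -> emit 'o', reset
Bit 4: prefix='1' (no match yet)
Bit 5: prefix='10' -> emit 'm', reset
Bit 6: prefix='0' (no match yet)
Bit 7: prefix='01' (no match yet)
Bit 8: prefix='010' -> emit 'p', reset
Bit 9: prefix='0' (no match yet)
Bit 10: prefix='00' -> emit 'o', reset
Bit 11: prefix='0' (no match yet)
Bit 12: prefix='01' (no match yet)
Bit 13: prefix='011' -> emit 'd', reset
Bit 14: prefix='0' (no match yet)
Bit 15: prefix='01' (no match yet)
Bit 16: prefix='011' -> emit 'd', reset
Bit 17: prefix='0' (no match yet)
Bit 18: prefix='01' (no match yet)
Bit 19: prefix='011' -> emit 'd', reset

Answer: mompoddd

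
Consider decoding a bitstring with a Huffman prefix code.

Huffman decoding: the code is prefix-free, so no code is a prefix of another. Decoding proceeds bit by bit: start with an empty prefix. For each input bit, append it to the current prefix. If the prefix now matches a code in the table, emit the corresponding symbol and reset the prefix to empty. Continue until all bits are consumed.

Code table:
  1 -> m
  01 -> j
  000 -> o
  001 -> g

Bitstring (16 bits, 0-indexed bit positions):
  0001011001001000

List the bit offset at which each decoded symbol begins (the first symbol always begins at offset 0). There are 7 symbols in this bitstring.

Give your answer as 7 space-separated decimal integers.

Bit 0: prefix='0' (no match yet)
Bit 1: prefix='00' (no match yet)
Bit 2: prefix='000' -> emit 'o', reset
Bit 3: prefix='1' -> emit 'm', reset
Bit 4: prefix='0' (no match yet)
Bit 5: prefix='01' -> emit 'j', reset
Bit 6: prefix='1' -> emit 'm', reset
Bit 7: prefix='0' (no match yet)
Bit 8: prefix='00' (no match yet)
Bit 9: prefix='001' -> emit 'g', reset
Bit 10: prefix='0' (no match yet)
Bit 11: prefix='00' (no match yet)
Bit 12: prefix='001' -> emit 'g', reset
Bit 13: prefix='0' (no match yet)
Bit 14: prefix='00' (no match yet)
Bit 15: prefix='000' -> emit 'o', reset

Answer: 0 3 4 6 7 10 13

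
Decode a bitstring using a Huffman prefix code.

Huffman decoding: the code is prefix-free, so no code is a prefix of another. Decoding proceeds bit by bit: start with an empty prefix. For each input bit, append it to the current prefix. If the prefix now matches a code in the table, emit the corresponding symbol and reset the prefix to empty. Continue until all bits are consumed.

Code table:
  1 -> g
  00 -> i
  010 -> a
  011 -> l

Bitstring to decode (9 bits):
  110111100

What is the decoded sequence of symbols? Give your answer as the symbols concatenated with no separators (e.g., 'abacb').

Answer: gglggi

Derivation:
Bit 0: prefix='1' -> emit 'g', reset
Bit 1: prefix='1' -> emit 'g', reset
Bit 2: prefix='0' (no match yet)
Bit 3: prefix='01' (no match yet)
Bit 4: prefix='011' -> emit 'l', reset
Bit 5: prefix='1' -> emit 'g', reset
Bit 6: prefix='1' -> emit 'g', reset
Bit 7: prefix='0' (no match yet)
Bit 8: prefix='00' -> emit 'i', reset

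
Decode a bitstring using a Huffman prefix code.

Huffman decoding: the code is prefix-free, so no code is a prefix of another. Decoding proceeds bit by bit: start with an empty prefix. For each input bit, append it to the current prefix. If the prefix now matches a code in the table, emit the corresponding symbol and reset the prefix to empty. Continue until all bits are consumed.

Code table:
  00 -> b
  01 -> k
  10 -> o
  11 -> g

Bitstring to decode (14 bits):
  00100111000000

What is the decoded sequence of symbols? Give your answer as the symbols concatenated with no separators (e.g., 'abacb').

Answer: bokgbbb

Derivation:
Bit 0: prefix='0' (no match yet)
Bit 1: prefix='00' -> emit 'b', reset
Bit 2: prefix='1' (no match yet)
Bit 3: prefix='10' -> emit 'o', reset
Bit 4: prefix='0' (no match yet)
Bit 5: prefix='01' -> emit 'k', reset
Bit 6: prefix='1' (no match yet)
Bit 7: prefix='11' -> emit 'g', reset
Bit 8: prefix='0' (no match yet)
Bit 9: prefix='00' -> emit 'b', reset
Bit 10: prefix='0' (no match yet)
Bit 11: prefix='00' -> emit 'b', reset
Bit 12: prefix='0' (no match yet)
Bit 13: prefix='00' -> emit 'b', reset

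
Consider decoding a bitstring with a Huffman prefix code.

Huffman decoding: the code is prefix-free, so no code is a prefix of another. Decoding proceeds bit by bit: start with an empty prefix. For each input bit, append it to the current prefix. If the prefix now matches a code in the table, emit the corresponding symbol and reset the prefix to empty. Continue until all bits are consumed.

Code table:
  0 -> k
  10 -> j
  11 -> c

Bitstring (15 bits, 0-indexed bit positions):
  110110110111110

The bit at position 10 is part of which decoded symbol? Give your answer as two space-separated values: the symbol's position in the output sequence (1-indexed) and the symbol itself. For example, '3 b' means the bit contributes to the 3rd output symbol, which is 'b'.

Bit 0: prefix='1' (no match yet)
Bit 1: prefix='11' -> emit 'c', reset
Bit 2: prefix='0' -> emit 'k', reset
Bit 3: prefix='1' (no match yet)
Bit 4: prefix='11' -> emit 'c', reset
Bit 5: prefix='0' -> emit 'k', reset
Bit 6: prefix='1' (no match yet)
Bit 7: prefix='11' -> emit 'c', reset
Bit 8: prefix='0' -> emit 'k', reset
Bit 9: prefix='1' (no match yet)
Bit 10: prefix='11' -> emit 'c', reset
Bit 11: prefix='1' (no match yet)
Bit 12: prefix='11' -> emit 'c', reset
Bit 13: prefix='1' (no match yet)
Bit 14: prefix='10' -> emit 'j', reset

Answer: 7 c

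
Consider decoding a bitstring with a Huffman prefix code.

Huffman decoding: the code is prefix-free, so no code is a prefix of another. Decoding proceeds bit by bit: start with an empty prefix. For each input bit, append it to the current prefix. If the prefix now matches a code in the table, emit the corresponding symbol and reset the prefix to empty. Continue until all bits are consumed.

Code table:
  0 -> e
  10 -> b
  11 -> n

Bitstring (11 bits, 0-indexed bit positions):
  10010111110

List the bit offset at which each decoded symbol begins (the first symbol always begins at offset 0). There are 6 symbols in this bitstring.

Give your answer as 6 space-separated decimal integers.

Answer: 0 2 3 5 7 9

Derivation:
Bit 0: prefix='1' (no match yet)
Bit 1: prefix='10' -> emit 'b', reset
Bit 2: prefix='0' -> emit 'e', reset
Bit 3: prefix='1' (no match yet)
Bit 4: prefix='10' -> emit 'b', reset
Bit 5: prefix='1' (no match yet)
Bit 6: prefix='11' -> emit 'n', reset
Bit 7: prefix='1' (no match yet)
Bit 8: prefix='11' -> emit 'n', reset
Bit 9: prefix='1' (no match yet)
Bit 10: prefix='10' -> emit 'b', reset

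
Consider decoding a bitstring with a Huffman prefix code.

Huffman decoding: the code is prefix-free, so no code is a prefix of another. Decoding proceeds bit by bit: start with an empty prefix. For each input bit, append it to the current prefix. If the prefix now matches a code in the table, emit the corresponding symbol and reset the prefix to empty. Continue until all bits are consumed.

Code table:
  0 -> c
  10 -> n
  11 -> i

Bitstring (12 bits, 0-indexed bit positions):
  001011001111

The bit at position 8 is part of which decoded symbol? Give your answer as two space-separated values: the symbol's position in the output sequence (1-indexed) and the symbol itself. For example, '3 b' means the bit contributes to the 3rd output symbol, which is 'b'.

Answer: 7 i

Derivation:
Bit 0: prefix='0' -> emit 'c', reset
Bit 1: prefix='0' -> emit 'c', reset
Bit 2: prefix='1' (no match yet)
Bit 3: prefix='10' -> emit 'n', reset
Bit 4: prefix='1' (no match yet)
Bit 5: prefix='11' -> emit 'i', reset
Bit 6: prefix='0' -> emit 'c', reset
Bit 7: prefix='0' -> emit 'c', reset
Bit 8: prefix='1' (no match yet)
Bit 9: prefix='11' -> emit 'i', reset
Bit 10: prefix='1' (no match yet)
Bit 11: prefix='11' -> emit 'i', reset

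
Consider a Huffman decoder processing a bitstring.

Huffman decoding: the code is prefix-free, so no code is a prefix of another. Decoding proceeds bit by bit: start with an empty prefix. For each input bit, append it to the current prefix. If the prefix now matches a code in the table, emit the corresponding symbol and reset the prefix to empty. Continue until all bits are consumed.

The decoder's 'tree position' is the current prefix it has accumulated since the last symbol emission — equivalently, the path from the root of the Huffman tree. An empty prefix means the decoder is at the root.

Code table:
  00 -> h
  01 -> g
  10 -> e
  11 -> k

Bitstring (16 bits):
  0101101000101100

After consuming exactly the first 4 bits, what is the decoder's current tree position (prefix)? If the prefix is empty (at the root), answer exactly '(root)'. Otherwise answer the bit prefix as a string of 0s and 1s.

Bit 0: prefix='0' (no match yet)
Bit 1: prefix='01' -> emit 'g', reset
Bit 2: prefix='0' (no match yet)
Bit 3: prefix='01' -> emit 'g', reset

Answer: (root)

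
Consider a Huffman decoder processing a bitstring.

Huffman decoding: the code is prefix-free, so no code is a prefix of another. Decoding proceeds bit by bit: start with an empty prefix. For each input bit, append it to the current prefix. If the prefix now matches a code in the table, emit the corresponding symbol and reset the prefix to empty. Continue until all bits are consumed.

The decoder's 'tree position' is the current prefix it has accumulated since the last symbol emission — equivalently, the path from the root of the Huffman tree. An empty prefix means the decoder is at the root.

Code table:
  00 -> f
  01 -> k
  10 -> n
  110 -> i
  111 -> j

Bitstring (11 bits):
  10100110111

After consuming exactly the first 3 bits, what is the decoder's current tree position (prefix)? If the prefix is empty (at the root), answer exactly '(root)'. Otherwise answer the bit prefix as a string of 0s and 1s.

Bit 0: prefix='1' (no match yet)
Bit 1: prefix='10' -> emit 'n', reset
Bit 2: prefix='1' (no match yet)

Answer: 1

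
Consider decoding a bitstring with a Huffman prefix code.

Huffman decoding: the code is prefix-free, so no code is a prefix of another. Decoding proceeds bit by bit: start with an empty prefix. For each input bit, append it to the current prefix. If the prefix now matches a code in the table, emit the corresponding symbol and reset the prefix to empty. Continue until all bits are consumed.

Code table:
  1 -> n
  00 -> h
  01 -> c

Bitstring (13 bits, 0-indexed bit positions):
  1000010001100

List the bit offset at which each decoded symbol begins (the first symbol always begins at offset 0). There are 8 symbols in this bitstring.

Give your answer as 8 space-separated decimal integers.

Answer: 0 1 3 5 6 8 10 11

Derivation:
Bit 0: prefix='1' -> emit 'n', reset
Bit 1: prefix='0' (no match yet)
Bit 2: prefix='00' -> emit 'h', reset
Bit 3: prefix='0' (no match yet)
Bit 4: prefix='00' -> emit 'h', reset
Bit 5: prefix='1' -> emit 'n', reset
Bit 6: prefix='0' (no match yet)
Bit 7: prefix='00' -> emit 'h', reset
Bit 8: prefix='0' (no match yet)
Bit 9: prefix='01' -> emit 'c', reset
Bit 10: prefix='1' -> emit 'n', reset
Bit 11: prefix='0' (no match yet)
Bit 12: prefix='00' -> emit 'h', reset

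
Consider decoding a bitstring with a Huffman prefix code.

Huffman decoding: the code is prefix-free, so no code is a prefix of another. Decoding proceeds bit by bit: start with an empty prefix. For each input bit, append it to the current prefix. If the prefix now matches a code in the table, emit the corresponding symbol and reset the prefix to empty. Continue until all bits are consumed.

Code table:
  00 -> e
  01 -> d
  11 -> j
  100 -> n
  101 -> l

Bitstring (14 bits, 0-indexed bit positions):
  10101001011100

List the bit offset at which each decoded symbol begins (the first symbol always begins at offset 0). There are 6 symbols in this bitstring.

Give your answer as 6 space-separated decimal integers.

Answer: 0 3 5 7 10 12

Derivation:
Bit 0: prefix='1' (no match yet)
Bit 1: prefix='10' (no match yet)
Bit 2: prefix='101' -> emit 'l', reset
Bit 3: prefix='0' (no match yet)
Bit 4: prefix='01' -> emit 'd', reset
Bit 5: prefix='0' (no match yet)
Bit 6: prefix='00' -> emit 'e', reset
Bit 7: prefix='1' (no match yet)
Bit 8: prefix='10' (no match yet)
Bit 9: prefix='101' -> emit 'l', reset
Bit 10: prefix='1' (no match yet)
Bit 11: prefix='11' -> emit 'j', reset
Bit 12: prefix='0' (no match yet)
Bit 13: prefix='00' -> emit 'e', reset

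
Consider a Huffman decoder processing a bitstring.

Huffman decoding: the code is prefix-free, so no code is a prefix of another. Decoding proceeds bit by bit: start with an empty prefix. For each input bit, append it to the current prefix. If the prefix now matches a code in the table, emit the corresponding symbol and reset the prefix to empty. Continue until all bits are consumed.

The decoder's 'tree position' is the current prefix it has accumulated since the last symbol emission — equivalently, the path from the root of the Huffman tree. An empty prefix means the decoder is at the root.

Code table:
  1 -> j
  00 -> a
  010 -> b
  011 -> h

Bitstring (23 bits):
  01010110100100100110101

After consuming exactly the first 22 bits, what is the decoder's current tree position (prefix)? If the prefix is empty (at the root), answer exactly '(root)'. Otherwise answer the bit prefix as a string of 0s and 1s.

Answer: (root)

Derivation:
Bit 0: prefix='0' (no match yet)
Bit 1: prefix='01' (no match yet)
Bit 2: prefix='010' -> emit 'b', reset
Bit 3: prefix='1' -> emit 'j', reset
Bit 4: prefix='0' (no match yet)
Bit 5: prefix='01' (no match yet)
Bit 6: prefix='011' -> emit 'h', reset
Bit 7: prefix='0' (no match yet)
Bit 8: prefix='01' (no match yet)
Bit 9: prefix='010' -> emit 'b', reset
Bit 10: prefix='0' (no match yet)
Bit 11: prefix='01' (no match yet)
Bit 12: prefix='010' -> emit 'b', reset
Bit 13: prefix='0' (no match yet)
Bit 14: prefix='01' (no match yet)
Bit 15: prefix='010' -> emit 'b', reset
Bit 16: prefix='0' (no match yet)
Bit 17: prefix='01' (no match yet)
Bit 18: prefix='011' -> emit 'h', reset
Bit 19: prefix='0' (no match yet)
Bit 20: prefix='01' (no match yet)
Bit 21: prefix='010' -> emit 'b', reset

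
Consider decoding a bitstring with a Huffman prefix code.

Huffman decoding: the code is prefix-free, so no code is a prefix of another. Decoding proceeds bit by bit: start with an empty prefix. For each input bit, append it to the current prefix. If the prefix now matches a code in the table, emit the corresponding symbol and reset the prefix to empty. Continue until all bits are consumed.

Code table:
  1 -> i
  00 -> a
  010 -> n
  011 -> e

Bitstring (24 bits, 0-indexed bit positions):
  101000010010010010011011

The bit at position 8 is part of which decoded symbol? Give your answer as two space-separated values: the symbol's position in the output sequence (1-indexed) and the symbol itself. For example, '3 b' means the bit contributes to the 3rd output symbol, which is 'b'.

Answer: 4 n

Derivation:
Bit 0: prefix='1' -> emit 'i', reset
Bit 1: prefix='0' (no match yet)
Bit 2: prefix='01' (no match yet)
Bit 3: prefix='010' -> emit 'n', reset
Bit 4: prefix='0' (no match yet)
Bit 5: prefix='00' -> emit 'a', reset
Bit 6: prefix='0' (no match yet)
Bit 7: prefix='01' (no match yet)
Bit 8: prefix='010' -> emit 'n', reset
Bit 9: prefix='0' (no match yet)
Bit 10: prefix='01' (no match yet)
Bit 11: prefix='010' -> emit 'n', reset
Bit 12: prefix='0' (no match yet)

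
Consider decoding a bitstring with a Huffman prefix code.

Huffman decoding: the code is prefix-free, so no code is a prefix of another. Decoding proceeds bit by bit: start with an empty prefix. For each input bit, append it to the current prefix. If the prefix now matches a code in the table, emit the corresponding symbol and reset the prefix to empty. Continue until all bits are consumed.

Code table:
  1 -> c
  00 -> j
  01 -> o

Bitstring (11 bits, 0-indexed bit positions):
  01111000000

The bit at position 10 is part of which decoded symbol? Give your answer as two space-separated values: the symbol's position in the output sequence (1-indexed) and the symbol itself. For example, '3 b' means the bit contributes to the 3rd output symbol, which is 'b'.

Answer: 7 j

Derivation:
Bit 0: prefix='0' (no match yet)
Bit 1: prefix='01' -> emit 'o', reset
Bit 2: prefix='1' -> emit 'c', reset
Bit 3: prefix='1' -> emit 'c', reset
Bit 4: prefix='1' -> emit 'c', reset
Bit 5: prefix='0' (no match yet)
Bit 6: prefix='00' -> emit 'j', reset
Bit 7: prefix='0' (no match yet)
Bit 8: prefix='00' -> emit 'j', reset
Bit 9: prefix='0' (no match yet)
Bit 10: prefix='00' -> emit 'j', reset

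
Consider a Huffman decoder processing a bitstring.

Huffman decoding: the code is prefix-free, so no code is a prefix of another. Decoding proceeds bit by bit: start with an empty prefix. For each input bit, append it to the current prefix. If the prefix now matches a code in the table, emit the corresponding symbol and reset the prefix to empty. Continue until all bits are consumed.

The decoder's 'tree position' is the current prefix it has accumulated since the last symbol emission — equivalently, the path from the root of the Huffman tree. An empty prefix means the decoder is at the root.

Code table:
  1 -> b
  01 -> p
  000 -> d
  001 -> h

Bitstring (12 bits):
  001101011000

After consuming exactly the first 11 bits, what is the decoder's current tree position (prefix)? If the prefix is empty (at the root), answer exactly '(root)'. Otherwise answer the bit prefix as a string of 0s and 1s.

Answer: 00

Derivation:
Bit 0: prefix='0' (no match yet)
Bit 1: prefix='00' (no match yet)
Bit 2: prefix='001' -> emit 'h', reset
Bit 3: prefix='1' -> emit 'b', reset
Bit 4: prefix='0' (no match yet)
Bit 5: prefix='01' -> emit 'p', reset
Bit 6: prefix='0' (no match yet)
Bit 7: prefix='01' -> emit 'p', reset
Bit 8: prefix='1' -> emit 'b', reset
Bit 9: prefix='0' (no match yet)
Bit 10: prefix='00' (no match yet)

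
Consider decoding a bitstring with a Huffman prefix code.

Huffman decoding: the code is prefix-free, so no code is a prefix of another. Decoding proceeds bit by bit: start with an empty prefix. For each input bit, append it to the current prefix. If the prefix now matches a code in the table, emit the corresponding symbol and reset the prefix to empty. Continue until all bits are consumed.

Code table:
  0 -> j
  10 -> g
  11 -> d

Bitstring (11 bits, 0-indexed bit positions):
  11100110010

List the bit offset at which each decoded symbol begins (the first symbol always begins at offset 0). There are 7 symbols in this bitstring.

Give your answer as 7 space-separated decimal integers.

Bit 0: prefix='1' (no match yet)
Bit 1: prefix='11' -> emit 'd', reset
Bit 2: prefix='1' (no match yet)
Bit 3: prefix='10' -> emit 'g', reset
Bit 4: prefix='0' -> emit 'j', reset
Bit 5: prefix='1' (no match yet)
Bit 6: prefix='11' -> emit 'd', reset
Bit 7: prefix='0' -> emit 'j', reset
Bit 8: prefix='0' -> emit 'j', reset
Bit 9: prefix='1' (no match yet)
Bit 10: prefix='10' -> emit 'g', reset

Answer: 0 2 4 5 7 8 9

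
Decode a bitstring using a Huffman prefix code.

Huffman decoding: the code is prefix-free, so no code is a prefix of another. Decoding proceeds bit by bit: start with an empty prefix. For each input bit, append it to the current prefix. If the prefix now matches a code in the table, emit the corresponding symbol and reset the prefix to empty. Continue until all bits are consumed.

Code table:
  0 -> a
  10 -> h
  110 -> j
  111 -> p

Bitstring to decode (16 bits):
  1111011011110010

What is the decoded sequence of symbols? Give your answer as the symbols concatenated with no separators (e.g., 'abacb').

Bit 0: prefix='1' (no match yet)
Bit 1: prefix='11' (no match yet)
Bit 2: prefix='111' -> emit 'p', reset
Bit 3: prefix='1' (no match yet)
Bit 4: prefix='10' -> emit 'h', reset
Bit 5: prefix='1' (no match yet)
Bit 6: prefix='11' (no match yet)
Bit 7: prefix='110' -> emit 'j', reset
Bit 8: prefix='1' (no match yet)
Bit 9: prefix='11' (no match yet)
Bit 10: prefix='111' -> emit 'p', reset
Bit 11: prefix='1' (no match yet)
Bit 12: prefix='10' -> emit 'h', reset
Bit 13: prefix='0' -> emit 'a', reset
Bit 14: prefix='1' (no match yet)
Bit 15: prefix='10' -> emit 'h', reset

Answer: phjphah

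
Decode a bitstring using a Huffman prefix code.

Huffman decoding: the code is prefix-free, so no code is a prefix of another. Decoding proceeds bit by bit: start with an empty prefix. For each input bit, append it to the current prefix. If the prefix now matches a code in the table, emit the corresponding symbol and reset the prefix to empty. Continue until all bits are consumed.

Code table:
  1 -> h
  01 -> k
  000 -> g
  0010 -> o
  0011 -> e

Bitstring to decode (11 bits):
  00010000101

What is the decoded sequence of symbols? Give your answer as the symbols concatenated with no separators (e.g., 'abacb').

Bit 0: prefix='0' (no match yet)
Bit 1: prefix='00' (no match yet)
Bit 2: prefix='000' -> emit 'g', reset
Bit 3: prefix='1' -> emit 'h', reset
Bit 4: prefix='0' (no match yet)
Bit 5: prefix='00' (no match yet)
Bit 6: prefix='000' -> emit 'g', reset
Bit 7: prefix='0' (no match yet)
Bit 8: prefix='01' -> emit 'k', reset
Bit 9: prefix='0' (no match yet)
Bit 10: prefix='01' -> emit 'k', reset

Answer: ghgkk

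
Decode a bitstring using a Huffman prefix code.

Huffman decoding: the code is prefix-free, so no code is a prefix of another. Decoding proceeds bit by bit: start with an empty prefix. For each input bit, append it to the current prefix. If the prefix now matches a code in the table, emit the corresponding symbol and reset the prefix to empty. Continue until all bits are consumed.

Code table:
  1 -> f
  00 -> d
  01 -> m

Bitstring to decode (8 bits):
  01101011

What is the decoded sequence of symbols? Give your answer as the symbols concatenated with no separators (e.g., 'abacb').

Answer: mfmmf

Derivation:
Bit 0: prefix='0' (no match yet)
Bit 1: prefix='01' -> emit 'm', reset
Bit 2: prefix='1' -> emit 'f', reset
Bit 3: prefix='0' (no match yet)
Bit 4: prefix='01' -> emit 'm', reset
Bit 5: prefix='0' (no match yet)
Bit 6: prefix='01' -> emit 'm', reset
Bit 7: prefix='1' -> emit 'f', reset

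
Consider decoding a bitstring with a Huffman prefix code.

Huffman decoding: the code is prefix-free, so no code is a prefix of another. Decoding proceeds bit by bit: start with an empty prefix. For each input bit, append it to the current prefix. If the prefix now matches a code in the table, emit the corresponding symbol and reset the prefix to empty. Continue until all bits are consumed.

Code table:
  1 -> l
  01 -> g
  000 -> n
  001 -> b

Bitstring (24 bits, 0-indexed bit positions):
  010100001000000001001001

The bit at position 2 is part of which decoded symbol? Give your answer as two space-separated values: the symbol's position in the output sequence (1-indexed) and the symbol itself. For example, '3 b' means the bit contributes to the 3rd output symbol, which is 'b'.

Answer: 2 g

Derivation:
Bit 0: prefix='0' (no match yet)
Bit 1: prefix='01' -> emit 'g', reset
Bit 2: prefix='0' (no match yet)
Bit 3: prefix='01' -> emit 'g', reset
Bit 4: prefix='0' (no match yet)
Bit 5: prefix='00' (no match yet)
Bit 6: prefix='000' -> emit 'n', reset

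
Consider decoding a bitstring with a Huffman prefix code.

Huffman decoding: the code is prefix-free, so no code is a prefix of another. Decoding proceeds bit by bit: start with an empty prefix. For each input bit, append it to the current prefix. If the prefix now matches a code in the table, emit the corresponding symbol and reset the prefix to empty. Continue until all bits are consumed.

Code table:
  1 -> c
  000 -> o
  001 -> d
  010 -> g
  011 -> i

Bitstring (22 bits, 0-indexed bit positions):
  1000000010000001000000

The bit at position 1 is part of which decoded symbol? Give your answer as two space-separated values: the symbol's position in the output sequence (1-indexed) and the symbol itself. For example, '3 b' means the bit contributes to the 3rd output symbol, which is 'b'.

Bit 0: prefix='1' -> emit 'c', reset
Bit 1: prefix='0' (no match yet)
Bit 2: prefix='00' (no match yet)
Bit 3: prefix='000' -> emit 'o', reset
Bit 4: prefix='0' (no match yet)
Bit 5: prefix='00' (no match yet)

Answer: 2 o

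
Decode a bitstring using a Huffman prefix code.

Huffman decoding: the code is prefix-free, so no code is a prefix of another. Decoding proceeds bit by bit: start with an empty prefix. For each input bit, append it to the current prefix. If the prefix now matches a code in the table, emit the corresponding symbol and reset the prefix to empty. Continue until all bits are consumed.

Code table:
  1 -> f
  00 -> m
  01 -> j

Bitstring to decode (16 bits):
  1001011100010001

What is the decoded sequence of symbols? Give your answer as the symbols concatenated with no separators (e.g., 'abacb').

Bit 0: prefix='1' -> emit 'f', reset
Bit 1: prefix='0' (no match yet)
Bit 2: prefix='00' -> emit 'm', reset
Bit 3: prefix='1' -> emit 'f', reset
Bit 4: prefix='0' (no match yet)
Bit 5: prefix='01' -> emit 'j', reset
Bit 6: prefix='1' -> emit 'f', reset
Bit 7: prefix='1' -> emit 'f', reset
Bit 8: prefix='0' (no match yet)
Bit 9: prefix='00' -> emit 'm', reset
Bit 10: prefix='0' (no match yet)
Bit 11: prefix='01' -> emit 'j', reset
Bit 12: prefix='0' (no match yet)
Bit 13: prefix='00' -> emit 'm', reset
Bit 14: prefix='0' (no match yet)
Bit 15: prefix='01' -> emit 'j', reset

Answer: fmfjffmjmj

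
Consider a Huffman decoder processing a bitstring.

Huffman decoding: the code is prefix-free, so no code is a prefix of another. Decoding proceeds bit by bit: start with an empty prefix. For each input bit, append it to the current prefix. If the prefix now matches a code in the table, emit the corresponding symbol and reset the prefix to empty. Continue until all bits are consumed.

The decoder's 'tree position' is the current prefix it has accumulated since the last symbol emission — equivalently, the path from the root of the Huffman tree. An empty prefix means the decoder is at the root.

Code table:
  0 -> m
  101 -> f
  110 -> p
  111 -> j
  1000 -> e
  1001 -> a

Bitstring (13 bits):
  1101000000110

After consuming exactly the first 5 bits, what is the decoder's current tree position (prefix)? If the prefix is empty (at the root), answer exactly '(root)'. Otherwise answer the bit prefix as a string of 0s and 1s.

Bit 0: prefix='1' (no match yet)
Bit 1: prefix='11' (no match yet)
Bit 2: prefix='110' -> emit 'p', reset
Bit 3: prefix='1' (no match yet)
Bit 4: prefix='10' (no match yet)

Answer: 10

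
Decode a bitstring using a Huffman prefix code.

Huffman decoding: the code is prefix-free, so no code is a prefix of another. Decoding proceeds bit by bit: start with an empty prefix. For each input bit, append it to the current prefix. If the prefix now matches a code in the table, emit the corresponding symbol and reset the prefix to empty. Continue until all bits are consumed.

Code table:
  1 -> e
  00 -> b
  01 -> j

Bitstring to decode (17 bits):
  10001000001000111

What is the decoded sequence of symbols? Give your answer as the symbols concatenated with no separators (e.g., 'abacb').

Bit 0: prefix='1' -> emit 'e', reset
Bit 1: prefix='0' (no match yet)
Bit 2: prefix='00' -> emit 'b', reset
Bit 3: prefix='0' (no match yet)
Bit 4: prefix='01' -> emit 'j', reset
Bit 5: prefix='0' (no match yet)
Bit 6: prefix='00' -> emit 'b', reset
Bit 7: prefix='0' (no match yet)
Bit 8: prefix='00' -> emit 'b', reset
Bit 9: prefix='0' (no match yet)
Bit 10: prefix='01' -> emit 'j', reset
Bit 11: prefix='0' (no match yet)
Bit 12: prefix='00' -> emit 'b', reset
Bit 13: prefix='0' (no match yet)
Bit 14: prefix='01' -> emit 'j', reset
Bit 15: prefix='1' -> emit 'e', reset
Bit 16: prefix='1' -> emit 'e', reset

Answer: ebjbbjbjee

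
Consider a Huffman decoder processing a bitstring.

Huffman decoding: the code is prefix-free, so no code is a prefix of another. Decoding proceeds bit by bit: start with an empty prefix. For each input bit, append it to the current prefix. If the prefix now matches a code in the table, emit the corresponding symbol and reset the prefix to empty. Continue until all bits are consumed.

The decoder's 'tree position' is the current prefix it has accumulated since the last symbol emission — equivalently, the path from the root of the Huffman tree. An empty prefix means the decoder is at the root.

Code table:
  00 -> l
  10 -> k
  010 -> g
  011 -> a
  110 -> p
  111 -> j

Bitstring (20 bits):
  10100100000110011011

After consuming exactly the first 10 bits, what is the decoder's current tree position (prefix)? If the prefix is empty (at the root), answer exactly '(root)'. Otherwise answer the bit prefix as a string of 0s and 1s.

Answer: 0

Derivation:
Bit 0: prefix='1' (no match yet)
Bit 1: prefix='10' -> emit 'k', reset
Bit 2: prefix='1' (no match yet)
Bit 3: prefix='10' -> emit 'k', reset
Bit 4: prefix='0' (no match yet)
Bit 5: prefix='01' (no match yet)
Bit 6: prefix='010' -> emit 'g', reset
Bit 7: prefix='0' (no match yet)
Bit 8: prefix='00' -> emit 'l', reset
Bit 9: prefix='0' (no match yet)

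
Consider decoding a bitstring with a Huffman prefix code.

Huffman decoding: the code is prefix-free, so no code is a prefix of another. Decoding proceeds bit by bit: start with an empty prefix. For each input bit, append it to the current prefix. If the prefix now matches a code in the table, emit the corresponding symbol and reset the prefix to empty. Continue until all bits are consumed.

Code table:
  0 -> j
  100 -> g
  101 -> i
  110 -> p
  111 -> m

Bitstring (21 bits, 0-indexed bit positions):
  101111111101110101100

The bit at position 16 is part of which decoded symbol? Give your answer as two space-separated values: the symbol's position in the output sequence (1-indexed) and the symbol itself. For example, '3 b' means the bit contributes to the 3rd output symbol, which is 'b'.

Bit 0: prefix='1' (no match yet)
Bit 1: prefix='10' (no match yet)
Bit 2: prefix='101' -> emit 'i', reset
Bit 3: prefix='1' (no match yet)
Bit 4: prefix='11' (no match yet)
Bit 5: prefix='111' -> emit 'm', reset
Bit 6: prefix='1' (no match yet)
Bit 7: prefix='11' (no match yet)
Bit 8: prefix='111' -> emit 'm', reset
Bit 9: prefix='1' (no match yet)
Bit 10: prefix='10' (no match yet)
Bit 11: prefix='101' -> emit 'i', reset
Bit 12: prefix='1' (no match yet)
Bit 13: prefix='11' (no match yet)
Bit 14: prefix='110' -> emit 'p', reset
Bit 15: prefix='1' (no match yet)
Bit 16: prefix='10' (no match yet)
Bit 17: prefix='101' -> emit 'i', reset
Bit 18: prefix='1' (no match yet)
Bit 19: prefix='10' (no match yet)
Bit 20: prefix='100' -> emit 'g', reset

Answer: 6 i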